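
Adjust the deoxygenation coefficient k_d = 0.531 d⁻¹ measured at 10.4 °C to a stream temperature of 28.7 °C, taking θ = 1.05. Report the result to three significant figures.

k_d(T₂) = k_d(T₁) · θ^(T₂−T₁) = 0.531 × 1.05^(28.7−10.4)
= 0.531 × 1.05^18.3 = 0.531 × 2.442 = 1.297 d⁻¹.

k_d ≈ 1.30 d⁻¹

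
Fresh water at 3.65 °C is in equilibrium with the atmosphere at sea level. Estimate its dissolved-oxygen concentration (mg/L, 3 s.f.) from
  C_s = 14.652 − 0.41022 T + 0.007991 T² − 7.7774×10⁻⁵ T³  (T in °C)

C_s ≈ 13.3 mg/L

C_s = 14.652 − 0.41022×3.65 + 0.007991×3.65² − 7.7774×10⁻⁵×3.65³ = 13.26 mg/L.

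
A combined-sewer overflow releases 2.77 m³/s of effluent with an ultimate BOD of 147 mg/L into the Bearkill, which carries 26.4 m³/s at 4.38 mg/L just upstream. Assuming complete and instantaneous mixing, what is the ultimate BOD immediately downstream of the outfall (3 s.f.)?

Flow-weighted mixing: C = (Q_r C_r + Q_w C_w)/(Q_r + Q_w)
= (26.4×4.38 + 2.77×147)/(26.4 + 2.77) = 522.8/29.17 = 17.92 mg/L.

17.9 mg/L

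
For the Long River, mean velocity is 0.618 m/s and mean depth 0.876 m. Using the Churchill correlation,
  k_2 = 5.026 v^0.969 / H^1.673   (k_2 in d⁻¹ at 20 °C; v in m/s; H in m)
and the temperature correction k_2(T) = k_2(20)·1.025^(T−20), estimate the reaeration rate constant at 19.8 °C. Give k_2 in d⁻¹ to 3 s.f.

k_2 ≈ 3.92 d⁻¹

k_2(20) = 5.026 × 0.618^0.969 / 0.876^1.673 = 5.026 × 0.6273 / 0.8013 = 3.934 d⁻¹.
k_2(19.8) = 3.934 × 1.025^(19.8−20) = 3.934 × 0.9951 = 3.915 d⁻¹.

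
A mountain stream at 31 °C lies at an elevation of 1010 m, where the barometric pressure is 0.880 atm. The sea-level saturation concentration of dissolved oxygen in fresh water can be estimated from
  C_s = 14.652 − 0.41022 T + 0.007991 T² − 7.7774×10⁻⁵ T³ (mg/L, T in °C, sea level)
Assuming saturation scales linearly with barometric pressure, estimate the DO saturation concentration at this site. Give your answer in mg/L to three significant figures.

C_s ≈ 6.42 mg/L

At sea level: C_s = 14.652 − 0.41022×31 + 0.007991×31² − 7.7774×10⁻⁵×31³ = 7.298 mg/L.
Pressure correction: C_s' = 7.298 × 0.880 = 6.422 mg/L.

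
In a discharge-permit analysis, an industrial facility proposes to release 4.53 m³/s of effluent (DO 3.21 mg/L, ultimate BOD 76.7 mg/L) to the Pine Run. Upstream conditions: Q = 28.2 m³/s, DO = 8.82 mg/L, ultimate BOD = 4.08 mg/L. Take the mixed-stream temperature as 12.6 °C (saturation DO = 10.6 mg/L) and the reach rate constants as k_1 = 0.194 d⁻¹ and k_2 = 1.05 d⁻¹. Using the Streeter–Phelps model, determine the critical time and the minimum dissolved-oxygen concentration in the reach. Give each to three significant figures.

t_c ≈ 0.103 d; minimum DO ≈ 8.04 mg/L

Mixed DO = (28.2×8.82 + 4.53×3.21)/(28.2+4.53) = 263.3/32.73 = 8.044 mg/L.
Mixed L₀ = (28.2×4.08 + 4.53×76.7)/(32.73) = 462.5/32.73 = 14.13 mg/L.
Initial deficit D₀ = C_s − DO₀ = 10.6 − 8.044 = 2.556 mg/L.
t_c = (1/0.8560) ln[(1.05/0.194)(1 − 2.556×0.8560/(0.194×14.13))] = 1.168 × ln(1.092) = 0.1028 d.
D_c = (0.194/1.05) × 14.13 × e^(−0.194×0.1028) = 0.1848 × 14.13 × 0.9803 = 2.559 mg/L.
Minimum DO = 10.6 − 2.559 = 8.041 mg/L.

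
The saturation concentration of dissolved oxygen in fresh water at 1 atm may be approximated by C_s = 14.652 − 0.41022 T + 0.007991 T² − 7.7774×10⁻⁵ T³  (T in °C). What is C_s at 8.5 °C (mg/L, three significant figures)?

C_s = 14.652 − 0.41022×8.5 + 0.007991×8.5² − 7.7774×10⁻⁵×8.5³ = 11.69 mg/L.

C_s ≈ 11.7 mg/L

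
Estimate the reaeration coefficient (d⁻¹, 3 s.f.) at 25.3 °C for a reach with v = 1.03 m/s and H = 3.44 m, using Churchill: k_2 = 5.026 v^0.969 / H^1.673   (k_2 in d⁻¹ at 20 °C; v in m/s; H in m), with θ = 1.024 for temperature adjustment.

k_2 ≈ 0.742 d⁻¹

k_2(20) = 5.026 × 1.03^0.969 / 3.44^1.673 = 5.026 × 1.029 / 7.901 = 0.6546 d⁻¹.
k_2(25.3) = 0.6546 × 1.024^(25.3−20) = 0.6546 × 1.134 = 0.7423 d⁻¹.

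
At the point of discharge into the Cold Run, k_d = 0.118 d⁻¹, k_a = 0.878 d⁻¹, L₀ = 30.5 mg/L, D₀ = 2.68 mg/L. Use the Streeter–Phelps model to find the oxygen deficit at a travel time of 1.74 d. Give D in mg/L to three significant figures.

k_d L₀/(k_a−k_d) = 0.118×30.5/(0.878−0.118) = 3.599/0.7600 = 4.736 mg/L.
e^(−k_d t) = e^(−0.118×1.740) = 0.8144; e^(−k_a t) = e^(−0.878×1.740) = 0.2170.
D = 4.736 × (0.8144 − 0.2170) + 2.68 × 0.2170 = 2.829 + 0.5816 = 3.410 mg/L.

D ≈ 3.41 mg/L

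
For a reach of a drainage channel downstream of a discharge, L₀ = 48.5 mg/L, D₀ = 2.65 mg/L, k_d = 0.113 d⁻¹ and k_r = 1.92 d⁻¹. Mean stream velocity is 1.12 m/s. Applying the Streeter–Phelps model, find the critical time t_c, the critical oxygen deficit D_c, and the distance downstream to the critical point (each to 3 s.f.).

With k_r/k_d = 16.99 and 1 − D₀(k_r−k_d)/(k_d L₀) = 0.1263,
t_c = ln(16.99 × 0.1263) / (1.92 − 0.113) = ln(2.145) / 1.807 = 0.7633/1.807 = 0.4224 d.
D_c = (k_d/k_r) L₀ e^(−k_d t_c) = (0.113/1.92) × 48.5 × e^(−0.113×0.4224) = 0.05885 × 48.5 × 0.9534 = 2.721 mg/L.
x_c = v t_c = 1.12 m/s × 0.4224 d × 86400 s/d = 40870 m ≈ 40.9 km.

t_c ≈ 0.422 d; D_c ≈ 2.72 mg/L; x_c ≈ 40.9 km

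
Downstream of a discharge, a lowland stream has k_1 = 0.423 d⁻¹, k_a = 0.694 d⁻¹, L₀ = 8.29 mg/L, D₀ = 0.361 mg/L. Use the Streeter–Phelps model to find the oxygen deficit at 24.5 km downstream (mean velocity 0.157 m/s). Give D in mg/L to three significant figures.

Travel time t = x/v = 24.5 km / (0.157 m/s) = 24500 m / 0.157 m/s = 156100 s = 1.806 d.
k_1 L₀/(k_a−k_1) = 0.423×8.29/(0.694−0.423) = 3.507/0.2710 = 12.94 mg/L.
e^(−k_1 t) = e^(−0.423×1.806) = 0.4658; e^(−k_a t) = e^(−0.694×1.806) = 0.2855.
D = 12.94 × (0.4658 − 0.2855) + 0.361 × 0.2855 = 2.333 + 0.1031 = 2.436 mg/L.

D ≈ 2.44 mg/L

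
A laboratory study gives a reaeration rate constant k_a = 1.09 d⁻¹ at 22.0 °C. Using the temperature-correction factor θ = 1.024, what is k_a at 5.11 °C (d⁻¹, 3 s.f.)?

k_a ≈ 0.730 d⁻¹

k_a(T₂) = k_a(T₁) · θ^(T₂−T₁) = 1.09 × 1.024^(5.11−22.0)
= 1.09 × 1.024^-16.9 = 1.09 × 0.6699 = 0.7302 d⁻¹.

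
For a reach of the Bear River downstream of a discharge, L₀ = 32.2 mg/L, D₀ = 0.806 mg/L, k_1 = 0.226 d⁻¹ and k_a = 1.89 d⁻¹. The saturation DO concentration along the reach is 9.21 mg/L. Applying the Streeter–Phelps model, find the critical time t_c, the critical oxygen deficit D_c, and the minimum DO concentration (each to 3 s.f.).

With k_a/k_1 = 8.363 and 1 − D₀(k_a−k_1)/(k_1 L₀) = 0.8157,
t_c = ln(8.363 × 0.8157) / (1.89 − 0.226) = ln(6.822) / 1.664 = 1.920/1.664 = 1.154 d.
D_c = (k_1/k_a) L₀ e^(−k_1 t_c) = (0.226/1.89) × 32.2 × e^(−0.226×1.154) = 0.1196 × 32.2 × 0.7704 = 2.967 mg/L.
Minimum DO = C_s − D_c = 9.21 − 2.967 = 6.243 mg/L.

t_c ≈ 1.15 d; D_c ≈ 2.97 mg/L; min DO ≈ 6.24 mg/L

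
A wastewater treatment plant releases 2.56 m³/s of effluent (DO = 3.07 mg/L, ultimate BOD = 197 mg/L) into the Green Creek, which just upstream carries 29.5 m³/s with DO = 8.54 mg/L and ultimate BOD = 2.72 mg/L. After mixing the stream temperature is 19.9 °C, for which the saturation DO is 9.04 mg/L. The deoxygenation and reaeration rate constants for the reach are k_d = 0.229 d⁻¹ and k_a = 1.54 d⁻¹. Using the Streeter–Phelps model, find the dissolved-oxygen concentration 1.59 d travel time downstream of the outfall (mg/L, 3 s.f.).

Mixed DO = (29.5×8.54 + 2.56×3.07)/(29.5+2.56) = 259.8/32.06 = 8.103 mg/L.
Mixed L₀ = (29.5×2.72 + 2.56×197)/(32.06) = 584.6/32.06 = 18.23 mg/L.
Initial deficit D₀ = C_s − DO₀ = 9.04 − 8.103 = 0.9368 mg/L.
D(1.59) = [0.229×18.23/(1.54−0.229)](e^(−0.229×1.59) − e^(−1.54×1.59)) + 0.9368 e^(−1.54×1.59)
= 3.185 × (0.6948 − 0.08641) + 0.9368 × 0.08641 = 2.019 mg/L.
DO = 9.04 − 2.019 = 7.021 mg/L.

DO ≈ 7.02 mg/L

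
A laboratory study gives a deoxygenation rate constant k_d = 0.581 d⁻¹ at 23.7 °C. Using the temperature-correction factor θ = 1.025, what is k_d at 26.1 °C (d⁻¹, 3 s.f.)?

k_d ≈ 0.616 d⁻¹

k_d(T₂) = k_d(T₁) · θ^(T₂−T₁) = 0.581 × 1.025^(26.1−23.7)
= 0.581 × 1.025^2.40 = 0.581 × 1.061 = 0.6165 d⁻¹.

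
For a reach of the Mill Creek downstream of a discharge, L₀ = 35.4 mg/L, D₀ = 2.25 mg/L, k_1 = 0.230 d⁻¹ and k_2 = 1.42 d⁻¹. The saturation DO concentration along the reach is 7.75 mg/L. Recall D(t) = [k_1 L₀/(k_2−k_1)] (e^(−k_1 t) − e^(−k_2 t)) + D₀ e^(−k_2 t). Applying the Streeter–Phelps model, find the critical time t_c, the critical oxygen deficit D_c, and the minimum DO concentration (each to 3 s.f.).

t_c = [1/(k_2−k_1)] ln[(k_2/k_1)(1 − D₀(k_2−k_1)/(k_1 L₀))]
= [1/(1.42−0.230)] ln[(1.42/0.230)(1 − 2.25×1.190/(0.230×35.4))]
= (1/1.190) ln[6.174 × 0.6711] = 0.8403 × ln(4.144) = 0.8403 × 1.422 = 1.195 d.
L(t_c) = L₀ e^(−k_1 t_c) = 35.4 × 0.7598 = 26.90 mg/L, and at the critical point k_2 D_c = k_1 L, so D_c = (0.230/1.42) × 26.90 = 4.356 mg/L.
Minimum DO = C_s − D_c = 7.75 − 4.356 = 3.394 mg/L.

t_c ≈ 1.19 d; D_c ≈ 4.36 mg/L; min DO ≈ 3.39 mg/L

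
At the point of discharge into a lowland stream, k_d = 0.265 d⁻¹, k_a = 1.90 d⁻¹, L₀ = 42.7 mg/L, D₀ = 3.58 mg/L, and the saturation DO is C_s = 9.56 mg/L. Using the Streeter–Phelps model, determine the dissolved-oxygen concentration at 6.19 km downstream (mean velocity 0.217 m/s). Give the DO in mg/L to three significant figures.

DO ≈ 5.00 mg/L

Travel time t = x/v = 6.19 km / (0.217 m/s) = 6190 m / 0.217 m/s = 28530 s = 0.3302 d.
k_d L₀/(k_a−k_d) = 0.265×42.7/(1.90−0.265) = 11.32/1.635 = 6.921 mg/L.
e^(−k_d t) = e^(−0.265×0.3302) = 0.9162; e^(−k_a t) = e^(−1.90×0.3302) = 0.5340.
D = 6.921 × (0.9162 − 0.5340) + 3.58 × 0.5340 = 2.645 + 1.912 = 4.557 mg/L.
DO = C_s − D = 9.56 − 4.557 = 5.003 mg/L.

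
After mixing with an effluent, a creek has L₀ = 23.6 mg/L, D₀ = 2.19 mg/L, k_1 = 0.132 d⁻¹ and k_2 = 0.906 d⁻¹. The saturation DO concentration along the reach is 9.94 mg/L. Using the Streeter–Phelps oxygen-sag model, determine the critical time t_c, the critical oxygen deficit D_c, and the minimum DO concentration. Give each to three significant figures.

t_c ≈ 1.47 d; D_c ≈ 2.83 mg/L; min DO ≈ 7.11 mg/L

At the critical point dD/dt = 0, so k_1 L₀ e^(−k_1 t) = k_2 D. Substituting D(t) from the Streeter–Phelps equation and solving for t gives
t_c = ln[(k_2/k_1)(1 − D₀(k_2−k_1)/(k_1 L₀))] / (k_2−k_1).
Here k_2−k_1 = 0.7740 d⁻¹ and 1 − D₀(k_2−k_1)/(k_1 L₀) = 1 − 2.19×0.7740/(0.132×23.6) = 0.4559, so
t_c = ln(6.864 × 0.4559) / 0.7740 = 1.141 / 0.7740 = 1.474 d.
D_c = (k_1/k_2) L₀ e^(−k_1 t_c) = (0.132/0.906) × 23.6 × e^(−0.132×1.474) = 0.1457 × 23.6 × 0.8232 = 2.831 mg/L.
Minimum DO = C_s − D_c = 9.94 − 2.831 = 7.109 mg/L.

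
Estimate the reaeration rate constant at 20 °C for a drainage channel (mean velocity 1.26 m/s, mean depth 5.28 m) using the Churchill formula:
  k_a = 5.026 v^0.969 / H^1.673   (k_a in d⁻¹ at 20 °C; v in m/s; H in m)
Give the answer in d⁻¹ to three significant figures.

k_a = 5.026 × 1.26^0.969 / 5.28^1.673 = 5.026 × 1.251 / 16.18 = 0.3886 d⁻¹.

k_a ≈ 0.389 d⁻¹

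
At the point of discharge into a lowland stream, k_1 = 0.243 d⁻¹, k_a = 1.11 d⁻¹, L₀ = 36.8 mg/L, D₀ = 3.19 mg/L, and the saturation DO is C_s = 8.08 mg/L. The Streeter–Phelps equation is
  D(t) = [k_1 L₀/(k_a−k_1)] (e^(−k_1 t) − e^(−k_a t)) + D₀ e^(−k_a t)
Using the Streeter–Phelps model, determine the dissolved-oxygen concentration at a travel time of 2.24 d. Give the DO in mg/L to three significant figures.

DO ≈ 2.69 mg/L

k_1 L₀/(k_a−k_1) = 0.243×36.8/(1.11−0.243) = 8.942/0.8670 = 10.31 mg/L.
e^(−k_1 t) = e^(−0.243×2.240) = 0.5802; e^(−k_a t) = e^(−1.11×2.240) = 0.08321.
D = 10.31 × (0.5802 − 0.08321) + 3.19 × 0.08321 = 5.126 + 0.2654 = 5.392 mg/L.
DO = C_s − D = 8.08 − 5.392 = 2.688 mg/L.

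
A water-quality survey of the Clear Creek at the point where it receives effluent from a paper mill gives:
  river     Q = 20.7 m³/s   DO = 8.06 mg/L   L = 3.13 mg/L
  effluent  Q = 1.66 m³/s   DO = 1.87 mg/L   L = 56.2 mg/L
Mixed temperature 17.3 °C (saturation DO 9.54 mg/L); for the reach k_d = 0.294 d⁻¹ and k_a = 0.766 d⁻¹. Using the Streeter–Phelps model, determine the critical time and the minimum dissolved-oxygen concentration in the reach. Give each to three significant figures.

Mixed DO = (20.7×8.06 + 1.66×1.87)/(20.7+1.66) = 169.9/22.36 = 7.600 mg/L.
Mixed L₀ = (20.7×3.13 + 1.66×56.2)/(22.36) = 158.1/22.36 = 7.070 mg/L.
Initial deficit D₀ = C_s − DO₀ = 9.54 − 7.600 = 1.940 mg/L.
t_c = (1/0.4720) ln[(0.766/0.294)(1 − 1.940×0.4720/(0.294×7.070))] = 2.119 × ln(1.458) = 0.7987 d.
D_c = (0.294/0.766) × 7.070 × e^(−0.294×0.7987) = 0.3838 × 7.070 × 0.7907 = 2.146 mg/L.
Minimum DO = 9.54 − 2.146 = 7.394 mg/L.

t_c ≈ 0.799 d; minimum DO ≈ 7.39 mg/L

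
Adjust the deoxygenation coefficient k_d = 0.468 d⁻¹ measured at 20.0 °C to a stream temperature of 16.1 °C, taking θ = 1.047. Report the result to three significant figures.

k_d ≈ 0.391 d⁻¹

k_d(T₂) = k_d(T₁) · θ^(T₂−T₁) = 0.468 × 1.047^(16.1−20.0)
= 0.468 × 1.047^-3.90 = 0.468 × 0.8360 = 0.3912 d⁻¹.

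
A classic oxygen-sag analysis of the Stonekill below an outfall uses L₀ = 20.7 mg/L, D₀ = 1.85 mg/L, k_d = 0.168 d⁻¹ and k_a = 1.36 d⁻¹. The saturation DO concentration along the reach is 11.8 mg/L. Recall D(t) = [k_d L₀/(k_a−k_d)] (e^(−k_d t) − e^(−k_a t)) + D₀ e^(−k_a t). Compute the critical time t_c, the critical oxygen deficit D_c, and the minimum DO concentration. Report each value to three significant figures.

t_c = [1/(k_a−k_d)] ln[(k_a/k_d)(1 − D₀(k_a−k_d)/(k_d L₀))]
= [1/(1.36−0.168)] ln[(1.36/0.168)(1 − 1.85×1.192/(0.168×20.7))]
= (1/1.192) ln[8.095 × 0.3659] = 0.8389 × ln(2.962) = 0.8389 × 1.086 = 0.9109 d.
L(t_c) = L₀ e^(−k_d t_c) = 20.7 × 0.8581 = 17.76 mg/L, and at the critical point k_a D_c = k_d L, so D_c = (0.168/1.36) × 17.76 = 2.194 mg/L.
Minimum DO = C_s − D_c = 11.8 − 2.194 = 9.606 mg/L.

t_c ≈ 0.911 d; D_c ≈ 2.19 mg/L; min DO ≈ 9.61 mg/L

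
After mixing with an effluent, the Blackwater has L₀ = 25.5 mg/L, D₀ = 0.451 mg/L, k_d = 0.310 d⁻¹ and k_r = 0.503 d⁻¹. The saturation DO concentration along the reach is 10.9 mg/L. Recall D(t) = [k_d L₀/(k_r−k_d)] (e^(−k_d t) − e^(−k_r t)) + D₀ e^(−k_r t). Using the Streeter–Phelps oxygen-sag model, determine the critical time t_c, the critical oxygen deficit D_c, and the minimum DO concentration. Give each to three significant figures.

With k_r/k_d = 1.623 and 1 − D₀(k_r−k_d)/(k_d L₀) = 0.9890,
t_c = ln(1.623 × 0.9890) / (0.503 − 0.310) = ln(1.605) / 0.1930 = 0.4729/0.1930 = 2.450 d.
L(t_c) = L₀ e^(−k_d t_c) = 25.5 × 0.4678 = 11.93 mg/L, and at the critical point k_r D_c = k_d L, so D_c = (0.310/0.503) × 11.93 = 7.352 mg/L.
Minimum DO = C_s − D_c = 10.9 − 7.352 = 3.548 mg/L.

t_c ≈ 2.45 d; D_c ≈ 7.35 mg/L; min DO ≈ 3.55 mg/L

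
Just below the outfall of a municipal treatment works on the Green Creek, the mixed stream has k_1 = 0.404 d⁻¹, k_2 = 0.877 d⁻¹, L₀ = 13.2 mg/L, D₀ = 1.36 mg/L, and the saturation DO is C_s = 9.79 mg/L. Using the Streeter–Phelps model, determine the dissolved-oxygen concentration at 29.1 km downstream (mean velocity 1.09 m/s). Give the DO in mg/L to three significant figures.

Travel time t = x/v = 29.1 km / (1.09 m/s) = 29100 m / 1.09 m/s = 26700 s = 0.3090 d.
k_1 L₀/(k_2−k_1) = 0.404×13.2/(0.877−0.404) = 5.333/0.4730 = 11.27 mg/L.
e^(−k_1 t) = e^(−0.404×0.3090) = 0.8826; e^(−k_2 t) = e^(−0.877×0.3090) = 0.7626.
D = 11.27 × (0.8826 − 0.7626) + 1.36 × 0.7626 = 1.353 + 1.037 = 2.390 mg/L.
DO = C_s − D = 9.79 − 2.390 = 7.400 mg/L.

DO ≈ 7.40 mg/L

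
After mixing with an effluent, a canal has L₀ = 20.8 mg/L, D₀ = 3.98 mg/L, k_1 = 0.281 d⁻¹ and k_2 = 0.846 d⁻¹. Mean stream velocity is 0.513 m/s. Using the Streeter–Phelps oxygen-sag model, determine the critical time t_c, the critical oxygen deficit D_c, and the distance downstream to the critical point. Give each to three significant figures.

t_c ≈ 1.09 d; D_c ≈ 5.08 mg/L; x_c ≈ 48.4 km

t_c = [1/(k_2−k_1)] ln[(k_2/k_1)(1 − D₀(k_2−k_1)/(k_1 L₀))]
= [1/(0.846−0.281)] ln[(0.846/0.281)(1 − 3.98×0.5650/(0.281×20.8))]
= (1/0.5650) ln[3.011 × 0.6153] = 1.770 × ln(1.852) = 1.770 × 0.6165 = 1.091 d.
L(t_c) = L₀ e^(−k_1 t_c) = 20.8 × 0.7359 = 15.31 mg/L, and at the critical point k_2 D_c = k_1 L, so D_c = (0.281/0.846) × 15.31 = 5.084 mg/L.
x_c = v t_c = 0.513 m/s × 1.091 d × 86400 s/d = 48360 m ≈ 48.4 km.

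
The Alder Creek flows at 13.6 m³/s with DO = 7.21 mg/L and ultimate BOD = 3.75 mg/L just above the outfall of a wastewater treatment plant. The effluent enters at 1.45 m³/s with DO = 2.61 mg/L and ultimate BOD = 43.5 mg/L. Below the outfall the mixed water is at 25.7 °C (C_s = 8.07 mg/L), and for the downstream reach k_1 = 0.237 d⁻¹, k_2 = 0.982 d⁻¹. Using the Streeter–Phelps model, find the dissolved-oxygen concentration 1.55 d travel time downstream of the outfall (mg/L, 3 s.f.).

DO ≈ 6.64 mg/L

Mixed DO = (13.6×7.21 + 1.45×2.61)/(13.6+1.45) = 101.8/15.05 = 6.767 mg/L.
Mixed L₀ = (13.6×3.75 + 1.45×43.5)/(15.05) = 114.1/15.05 = 7.580 mg/L.
Initial deficit D₀ = C_s − DO₀ = 8.07 − 6.767 = 1.303 mg/L.
D(1.55) = [0.237×7.580/(0.982−0.237)](e^(−0.237×1.55) − e^(−0.982×1.55)) + 1.303 e^(−0.982×1.55)
= 2.411 × (0.6926 − 0.2183) + 1.303 × 0.2183 = 1.428 mg/L.
DO = 8.07 − 1.428 = 6.642 mg/L.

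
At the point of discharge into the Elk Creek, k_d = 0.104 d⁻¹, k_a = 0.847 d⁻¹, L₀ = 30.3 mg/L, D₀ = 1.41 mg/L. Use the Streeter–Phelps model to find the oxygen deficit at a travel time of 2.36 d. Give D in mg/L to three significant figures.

k_d L₀/(k_a−k_d) = 0.104×30.3/(0.847−0.104) = 3.151/0.7430 = 4.241 mg/L.
e^(−k_d t) = e^(−0.104×2.360) = 0.7824; e^(−k_a t) = e^(−0.847×2.360) = 0.1355.
D = 4.241 × (0.7824 − 0.1355) + 1.41 × 0.1355 = 2.744 + 0.1910 = 2.935 mg/L.

D ≈ 2.93 mg/L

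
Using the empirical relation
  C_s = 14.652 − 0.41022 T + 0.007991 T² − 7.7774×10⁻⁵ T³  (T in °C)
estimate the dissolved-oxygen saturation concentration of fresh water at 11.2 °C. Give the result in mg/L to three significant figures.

C_s ≈ 11.0 mg/L

C_s = 14.652 − 0.41022×11.2 + 0.007991×11.2² − 7.7774×10⁻⁵×11.2³ = 10.95 mg/L.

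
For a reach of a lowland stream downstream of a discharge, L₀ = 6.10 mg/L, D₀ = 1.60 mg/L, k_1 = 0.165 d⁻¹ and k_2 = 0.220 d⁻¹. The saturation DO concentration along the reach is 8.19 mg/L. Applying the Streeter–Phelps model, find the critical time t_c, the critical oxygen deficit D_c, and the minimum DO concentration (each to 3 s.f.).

t_c = [1/(k_2−k_1)] ln[(k_2/k_1)(1 − D₀(k_2−k_1)/(k_1 L₀))]
= [1/(0.220−0.165)] ln[(0.220/0.165)(1 − 1.60×0.05500/(0.165×6.10))]
= (1/0.05500) ln[1.333 × 0.9126] = 18.18 × ln(1.217) = 18.18 × 0.1962 = 3.567 d.
L(t_c) = L₀ e^(−k_1 t_c) = 6.10 × 0.5551 = 3.386 mg/L, and at the critical point k_2 D_c = k_1 L, so D_c = (0.165/0.220) × 3.386 = 2.540 mg/L.
Minimum DO = C_s − D_c = 8.19 − 2.540 = 5.650 mg/L.

t_c ≈ 3.57 d; D_c ≈ 2.54 mg/L; min DO ≈ 5.65 mg/L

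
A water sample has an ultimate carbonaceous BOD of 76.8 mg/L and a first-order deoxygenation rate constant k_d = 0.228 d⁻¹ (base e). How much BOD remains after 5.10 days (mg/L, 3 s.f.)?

L ≈ 24.0 mg/L

L_t = L₀ e^(−k_d t) = 76.8 × e^(−0.228×5.10) = 76.8 × 0.3126 = 24.01 mg/L.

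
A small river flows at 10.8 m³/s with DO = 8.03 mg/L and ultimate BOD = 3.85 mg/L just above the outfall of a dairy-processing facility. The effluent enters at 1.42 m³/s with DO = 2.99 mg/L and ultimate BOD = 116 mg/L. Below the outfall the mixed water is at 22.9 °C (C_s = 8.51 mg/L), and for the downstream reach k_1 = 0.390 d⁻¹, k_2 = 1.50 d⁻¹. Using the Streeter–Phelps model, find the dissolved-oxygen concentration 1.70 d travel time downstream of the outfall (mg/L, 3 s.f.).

Mixed DO = (10.8×8.03 + 1.42×2.99)/(10.8+1.42) = 90.97/12.22 = 7.444 mg/L.
Mixed L₀ = (10.8×3.85 + 1.42×116)/(12.22) = 206.3/12.22 = 16.88 mg/L.
Initial deficit D₀ = C_s − DO₀ = 8.51 − 7.444 = 1.066 mg/L.
D(1.70) = [0.390×16.88/(1.50−0.390)](e^(−0.390×1.70) − e^(−1.50×1.70)) + 1.066 e^(−1.50×1.70)
= 5.932 × (0.5153 − 0.07808) + 1.066 × 0.07808 = 2.677 mg/L.
DO = 8.51 − 2.677 = 5.833 mg/L.

DO ≈ 5.83 mg/L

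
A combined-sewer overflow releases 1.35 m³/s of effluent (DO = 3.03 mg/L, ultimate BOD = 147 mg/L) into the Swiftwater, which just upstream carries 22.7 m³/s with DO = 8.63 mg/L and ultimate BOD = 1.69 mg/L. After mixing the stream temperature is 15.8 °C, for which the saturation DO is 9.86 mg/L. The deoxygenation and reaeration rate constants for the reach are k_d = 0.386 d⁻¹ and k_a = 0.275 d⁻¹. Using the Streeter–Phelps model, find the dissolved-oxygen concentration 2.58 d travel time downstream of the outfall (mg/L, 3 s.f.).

Mixed DO = (22.7×8.63 + 1.35×3.03)/(22.7+1.35) = 200.0/24.05 = 8.316 mg/L.
Mixed L₀ = (22.7×1.69 + 1.35×147)/(24.05) = 236.8/24.05 = 9.847 mg/L.
Initial deficit D₀ = C_s − DO₀ = 9.86 − 8.316 = 1.544 mg/L.
D(2.58) = [0.386×9.847/(0.275−0.386)](e^(−0.386×2.58) − e^(−0.275×2.58)) + 1.544 e^(−0.275×2.58)
= -34.24 × (0.3694 − 0.4919) + 1.544 × 0.4919 = 4.954 mg/L.
DO = 9.86 − 4.954 = 4.906 mg/L.

DO ≈ 4.91 mg/L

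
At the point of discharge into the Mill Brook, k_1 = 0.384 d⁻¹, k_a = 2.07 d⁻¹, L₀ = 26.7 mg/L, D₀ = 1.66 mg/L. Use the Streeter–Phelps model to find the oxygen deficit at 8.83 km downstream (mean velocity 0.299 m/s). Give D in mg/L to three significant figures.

D ≈ 3.15 mg/L

Travel time t = x/v = 8.83 km / (0.299 m/s) = 8830 m / 0.299 m/s = 29530 s = 0.3418 d.
k_1 L₀/(k_a−k_1) = 0.384×26.7/(2.07−0.384) = 10.25/1.686 = 6.081 mg/L.
e^(−k_1 t) = e^(−0.384×0.3418) = 0.8770; e^(−k_a t) = e^(−2.07×0.3418) = 0.4929.
D = 6.081 × (0.8770 − 0.4929) + 1.66 × 0.4929 = 2.336 + 0.8181 = 3.154 mg/L.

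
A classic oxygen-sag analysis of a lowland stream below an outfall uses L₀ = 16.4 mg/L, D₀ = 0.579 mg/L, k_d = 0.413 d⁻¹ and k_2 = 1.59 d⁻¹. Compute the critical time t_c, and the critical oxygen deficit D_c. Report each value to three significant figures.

t_c ≈ 1.06 d; D_c ≈ 2.76 mg/L

At the critical point dD/dt = 0, so k_d L₀ e^(−k_d t) = k_2 D. Substituting D(t) from the Streeter–Phelps equation and solving for t gives
t_c = ln[(k_2/k_d)(1 − D₀(k_2−k_d)/(k_d L₀))] / (k_2−k_d).
Here k_2−k_d = 1.177 d⁻¹ and 1 − D₀(k_2−k_d)/(k_d L₀) = 1 − 0.579×1.177/(0.413×16.4) = 0.8994, so
t_c = ln(3.850 × 0.8994) / 1.177 = 1.242 / 1.177 = 1.055 d.
D_c = (k_d/k_2) L₀ e^(−k_d t_c) = (0.413/1.59) × 16.4 × e^(−0.413×1.055) = 0.2597 × 16.4 × 0.6467 = 2.755 mg/L.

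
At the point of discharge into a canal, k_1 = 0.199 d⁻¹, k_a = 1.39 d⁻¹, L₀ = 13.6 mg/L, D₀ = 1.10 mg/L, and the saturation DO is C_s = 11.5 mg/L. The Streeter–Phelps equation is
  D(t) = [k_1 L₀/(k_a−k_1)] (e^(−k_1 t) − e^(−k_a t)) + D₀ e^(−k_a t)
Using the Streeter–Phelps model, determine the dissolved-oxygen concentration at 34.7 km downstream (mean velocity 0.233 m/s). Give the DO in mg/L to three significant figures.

DO ≈ 9.99 mg/L

Travel time t = x/v = 34.7 km / (0.233 m/s) = 34700 m / 0.233 m/s = 148900 s = 1.724 d.
k_1 L₀/(k_a−k_1) = 0.199×13.6/(1.39−0.199) = 2.706/1.191 = 2.272 mg/L.
e^(−k_1 t) = e^(−0.199×1.724) = 0.7096; e^(−k_a t) = e^(−1.39×1.724) = 0.09109.
D = 2.272 × (0.7096 − 0.09109) + 1.10 × 0.09109 = 1.406 + 0.1002 = 1.506 mg/L.
DO = C_s − D = 11.5 − 1.506 = 9.994 mg/L.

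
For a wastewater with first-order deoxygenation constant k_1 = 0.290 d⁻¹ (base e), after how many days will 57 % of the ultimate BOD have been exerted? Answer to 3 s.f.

t ≈ 2.91 d

y/L₀ = 1 − e^(−k_1 t) = 0.57 ⇒ e^(−k_1 t) = 0.430
t = −ln(0.430) / 0.290 = 0.8440 / 0.290 = 2.910 d.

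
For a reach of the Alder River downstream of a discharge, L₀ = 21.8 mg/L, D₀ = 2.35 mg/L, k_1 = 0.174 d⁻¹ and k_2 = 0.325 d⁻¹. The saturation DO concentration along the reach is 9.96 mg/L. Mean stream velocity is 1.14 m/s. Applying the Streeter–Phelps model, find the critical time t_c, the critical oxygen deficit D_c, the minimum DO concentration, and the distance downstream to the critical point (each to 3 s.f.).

t_c ≈ 3.49 d; D_c ≈ 6.36 mg/L; min DO ≈ 3.60 mg/L; x_c ≈ 343 km

With k_2/k_1 = 1.868 and 1 − D₀(k_2−k_1)/(k_1 L₀) = 0.9065,
t_c = ln(1.868 × 0.9065) / (0.325 − 0.174) = ln(1.693) / 0.1510 = 0.5266/0.1510 = 3.487 d.
L(t_c) = L₀ e^(−k_1 t_c) = 21.8 × 0.5451 = 11.88 mg/L, and at the critical point k_2 D_c = k_1 L, so D_c = (0.174/0.325) × 11.88 = 6.362 mg/L.
Minimum DO = C_s − D_c = 9.96 − 6.362 = 3.598 mg/L.
x_c = v t_c = 1.14 m/s × 3.487 d × 86400 s/d = 343500 m ≈ 343 km.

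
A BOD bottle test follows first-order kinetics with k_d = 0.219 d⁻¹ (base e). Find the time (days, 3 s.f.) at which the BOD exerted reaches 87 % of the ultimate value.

t ≈ 9.32 d

y/L₀ = 1 − e^(−k_d t) = 0.87 ⇒ e^(−k_d t) = 0.130
t = −ln(0.130) / 0.219 = 2.040 / 0.219 = 9.316 d.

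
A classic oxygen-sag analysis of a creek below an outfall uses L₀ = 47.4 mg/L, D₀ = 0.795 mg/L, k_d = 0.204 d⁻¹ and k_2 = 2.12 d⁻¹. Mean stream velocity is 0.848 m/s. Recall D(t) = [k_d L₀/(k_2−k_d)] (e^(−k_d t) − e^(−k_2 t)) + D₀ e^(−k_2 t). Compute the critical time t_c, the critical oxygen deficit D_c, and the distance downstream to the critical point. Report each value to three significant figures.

With k_2/k_d = 10.39 and 1 − D₀(k_2−k_d)/(k_d L₀) = 0.8425,
t_c = ln(10.39 × 0.8425) / (2.12 − 0.204) = ln(8.755) / 1.916 = 2.170/1.916 = 1.132 d.
L(t_c) = L₀ e^(−k_d t_c) = 47.4 × 0.7937 = 37.62 mg/L, and at the critical point k_2 D_c = k_d L, so D_c = (0.204/2.12) × 37.62 = 3.620 mg/L.
x_c = v t_c = 0.848 m/s × 1.132 d × 86400 s/d = 82970 m ≈ 83.0 km.

t_c ≈ 1.13 d; D_c ≈ 3.62 mg/L; x_c ≈ 83.0 km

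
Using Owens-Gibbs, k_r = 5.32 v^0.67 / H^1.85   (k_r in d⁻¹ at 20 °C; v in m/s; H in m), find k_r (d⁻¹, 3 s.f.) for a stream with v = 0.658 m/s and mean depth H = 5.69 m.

k_r ≈ 0.161 d⁻¹

k_r = 5.32 × 0.658^0.67 / 5.69^1.85 = 5.32 × 0.7555 / 24.94 = 0.1611 d⁻¹.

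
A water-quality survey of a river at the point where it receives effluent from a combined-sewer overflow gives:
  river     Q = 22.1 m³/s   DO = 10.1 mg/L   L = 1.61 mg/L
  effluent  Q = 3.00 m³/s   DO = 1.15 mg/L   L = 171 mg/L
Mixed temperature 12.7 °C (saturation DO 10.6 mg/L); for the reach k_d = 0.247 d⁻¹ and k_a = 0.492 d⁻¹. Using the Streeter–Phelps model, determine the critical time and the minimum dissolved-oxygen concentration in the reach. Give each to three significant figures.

Mixed DO = (22.1×10.1 + 3.00×1.15)/(22.1+3.00) = 226.7/25.10 = 9.030 mg/L.
Mixed L₀ = (22.1×1.61 + 3.00×171)/(25.10) = 548.6/25.10 = 21.86 mg/L.
Initial deficit D₀ = C_s − DO₀ = 10.6 − 9.030 = 1.570 mg/L.
t_c = (1/0.2450) ln[(0.492/0.247)(1 − 1.570×0.2450/(0.247×21.86))] = 4.082 × ln(1.850) = 2.511 d.
D_c = (0.247/0.492) × 21.86 × e^(−0.247×2.511) = 0.5020 × 21.86 × 0.5378 = 5.901 mg/L.
Minimum DO = 10.6 − 5.901 = 4.699 mg/L.

t_c ≈ 2.51 d; minimum DO ≈ 4.70 mg/L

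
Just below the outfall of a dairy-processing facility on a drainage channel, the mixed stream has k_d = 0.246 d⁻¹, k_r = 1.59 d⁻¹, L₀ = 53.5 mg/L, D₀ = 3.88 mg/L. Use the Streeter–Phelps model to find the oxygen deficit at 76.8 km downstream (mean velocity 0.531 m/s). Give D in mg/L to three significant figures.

Travel time t = x/v = 76.8 km / (0.531 m/s) = 76800 m / 0.531 m/s = 144600 s = 1.674 d.
k_d L₀/(k_r−k_d) = 0.246×53.5/(1.59−0.246) = 13.16/1.344 = 9.792 mg/L.
e^(−k_d t) = e^(−0.246×1.674) = 0.6625; e^(−k_r t) = e^(−1.59×1.674) = 0.06983.
D = 9.792 × (0.6625 − 0.06983) + 3.88 × 0.06983 = 5.803 + 0.2710 = 6.074 mg/L.

D ≈ 6.07 mg/L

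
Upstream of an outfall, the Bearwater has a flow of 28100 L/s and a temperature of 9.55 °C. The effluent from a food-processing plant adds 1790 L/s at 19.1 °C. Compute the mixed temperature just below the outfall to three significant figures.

10.1 °C

Flow-weighted mixing: C = (Q_r C_r + Q_w C_w)/(Q_r + Q_w)
= (28100×9.55 + 1790×19.1)/(28100 + 1790) = 302500/29890 = 10.12 °C.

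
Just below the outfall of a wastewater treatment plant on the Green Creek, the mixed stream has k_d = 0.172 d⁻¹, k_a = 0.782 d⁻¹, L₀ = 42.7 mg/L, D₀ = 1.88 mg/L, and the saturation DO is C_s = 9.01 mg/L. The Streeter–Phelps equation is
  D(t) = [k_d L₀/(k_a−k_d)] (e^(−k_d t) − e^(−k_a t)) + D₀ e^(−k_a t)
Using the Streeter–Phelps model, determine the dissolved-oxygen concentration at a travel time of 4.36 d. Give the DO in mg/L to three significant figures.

k_d L₀/(k_a−k_d) = 0.172×42.7/(0.782−0.172) = 7.344/0.6100 = 12.04 mg/L.
e^(−k_d t) = e^(−0.172×4.360) = 0.4724; e^(−k_a t) = e^(−0.782×4.360) = 0.03306.
D = 12.04 × (0.4724 − 0.03306) + 1.88 × 0.03306 = 5.290 + 0.06215 = 5.352 mg/L.
DO = C_s − D = 9.01 − 5.352 = 3.658 mg/L.

DO ≈ 3.66 mg/L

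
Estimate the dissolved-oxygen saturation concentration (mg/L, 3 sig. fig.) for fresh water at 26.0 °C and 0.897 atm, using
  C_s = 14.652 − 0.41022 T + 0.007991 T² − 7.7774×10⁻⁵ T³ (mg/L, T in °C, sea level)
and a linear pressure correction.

C_s ≈ 7.20 mg/L

At sea level: C_s = 14.652 − 0.41022×26.0 + 0.007991×26.0² − 7.7774×10⁻⁵×26.0³ = 8.021 mg/L.
Pressure correction: C_s' = 8.021 × 0.897 = 7.195 mg/L.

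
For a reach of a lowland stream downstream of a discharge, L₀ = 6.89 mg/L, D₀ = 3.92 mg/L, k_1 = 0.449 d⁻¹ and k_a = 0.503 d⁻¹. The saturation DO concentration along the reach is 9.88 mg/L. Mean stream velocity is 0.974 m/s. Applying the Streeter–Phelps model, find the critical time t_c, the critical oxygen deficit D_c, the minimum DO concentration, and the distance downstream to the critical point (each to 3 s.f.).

t_c = [1/(k_a−k_1)] ln[(k_a/k_1)(1 − D₀(k_a−k_1)/(k_1 L₀))]
= [1/(0.503−0.449)] ln[(0.503/0.449)(1 − 3.92×0.05400/(0.449×6.89))]
= (1/0.05400) ln[1.120 × 0.9316] = 18.52 × ln(1.044) = 18.52 × 0.04269 = 0.7905 d.
L(t_c) = L₀ e^(−k_1 t_c) = 6.89 × 0.7012 = 4.831 mg/L, and at the critical point k_a D_c = k_1 L, so D_c = (0.449/0.503) × 4.831 = 4.313 mg/L.
Minimum DO = C_s − D_c = 9.88 − 4.313 = 5.567 mg/L.
x_c = v t_c = 0.974 m/s × 0.7905 d × 86400 s/d = 66530 m ≈ 66.5 km.

t_c ≈ 0.791 d; D_c ≈ 4.31 mg/L; min DO ≈ 5.57 mg/L; x_c ≈ 66.5 km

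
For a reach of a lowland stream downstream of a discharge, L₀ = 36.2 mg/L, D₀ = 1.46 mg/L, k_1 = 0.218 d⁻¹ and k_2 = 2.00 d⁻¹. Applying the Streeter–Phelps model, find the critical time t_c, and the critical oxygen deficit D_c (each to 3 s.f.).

t_c ≈ 1.02 d; D_c ≈ 3.16 mg/L

At the critical point dD/dt = 0, so k_1 L₀ e^(−k_1 t) = k_2 D. Substituting D(t) from the Streeter–Phelps equation and solving for t gives
t_c = ln[(k_2/k_1)(1 − D₀(k_2−k_1)/(k_1 L₀))] / (k_2−k_1).
Here k_2−k_1 = 1.782 d⁻¹ and 1 − D₀(k_2−k_1)/(k_1 L₀) = 1 − 1.46×1.782/(0.218×36.2) = 0.6703, so
t_c = ln(9.174 × 0.6703) / 1.782 = 1.816 / 1.782 = 1.019 d.
L(t_c) = L₀ e^(−k_1 t_c) = 36.2 × 0.8007 = 28.99 mg/L, and at the critical point k_2 D_c = k_1 L, so D_c = (0.218/2.00) × 28.99 = 3.160 mg/L.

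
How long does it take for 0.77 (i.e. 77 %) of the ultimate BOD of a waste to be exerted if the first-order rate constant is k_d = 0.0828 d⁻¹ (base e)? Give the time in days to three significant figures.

t ≈ 17.7 d

y/L₀ = 1 − e^(−k_d t) = 0.77 ⇒ e^(−k_d t) = 0.230
t = −ln(0.230) / 0.0828 = 1.470 / 0.0828 = 17.75 d.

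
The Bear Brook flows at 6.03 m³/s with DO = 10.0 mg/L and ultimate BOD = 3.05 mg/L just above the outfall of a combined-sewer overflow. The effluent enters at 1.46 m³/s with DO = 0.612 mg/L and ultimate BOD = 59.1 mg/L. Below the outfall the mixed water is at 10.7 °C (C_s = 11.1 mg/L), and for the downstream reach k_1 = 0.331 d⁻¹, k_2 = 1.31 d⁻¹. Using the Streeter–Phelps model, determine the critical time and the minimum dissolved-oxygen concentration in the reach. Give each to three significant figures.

Mixed DO = (6.03×10.0 + 1.46×0.612)/(6.03+1.46) = 61.19/7.490 = 8.170 mg/L.
Mixed L₀ = (6.03×3.05 + 1.46×59.1)/(7.490) = 104.7/7.490 = 13.98 mg/L.
Initial deficit D₀ = C_s − DO₀ = 11.1 − 8.170 = 2.930 mg/L.
t_c = (1/0.9790) ln[(1.31/0.331)(1 − 2.930×0.9790/(0.331×13.98))] = 1.021 × ln(1.504) = 0.4166 d.
D_c = (0.331/1.31) × 13.98 × e^(−0.331×0.4166) = 0.2527 × 13.98 × 0.8712 = 3.076 mg/L.
Minimum DO = 11.1 − 3.076 = 8.024 mg/L.

t_c ≈ 0.417 d; minimum DO ≈ 8.02 mg/L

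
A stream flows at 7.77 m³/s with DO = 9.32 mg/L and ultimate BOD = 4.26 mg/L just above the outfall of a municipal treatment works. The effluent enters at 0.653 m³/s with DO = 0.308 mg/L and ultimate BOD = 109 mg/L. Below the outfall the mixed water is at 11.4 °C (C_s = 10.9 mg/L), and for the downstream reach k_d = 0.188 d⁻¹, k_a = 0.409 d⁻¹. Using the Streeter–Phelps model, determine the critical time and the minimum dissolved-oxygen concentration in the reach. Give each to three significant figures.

Mixed DO = (7.77×9.32 + 0.653×0.308)/(7.77+0.653) = 72.62/8.423 = 8.621 mg/L.
Mixed L₀ = (7.77×4.26 + 0.653×109)/(8.423) = 104.3/8.423 = 12.38 mg/L.
Initial deficit D₀ = C_s − DO₀ = 10.9 − 8.621 = 2.279 mg/L.
t_c = (1/0.2210) ln[(0.409/0.188)(1 − 2.279×0.2210/(0.188×12.38))] = 4.525 × ln(1.705) = 2.414 d.
D_c = (0.188/0.409) × 12.38 × e^(−0.188×2.414) = 0.4597 × 12.38 × 0.6352 = 3.615 mg/L.
Minimum DO = 10.9 − 3.615 = 7.285 mg/L.

t_c ≈ 2.41 d; minimum DO ≈ 7.29 mg/L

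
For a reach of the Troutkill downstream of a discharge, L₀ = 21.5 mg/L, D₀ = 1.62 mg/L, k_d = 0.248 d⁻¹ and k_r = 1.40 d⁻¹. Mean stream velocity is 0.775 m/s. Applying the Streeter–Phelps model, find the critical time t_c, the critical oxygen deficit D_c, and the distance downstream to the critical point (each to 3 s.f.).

t_c ≈ 1.13 d; D_c ≈ 2.88 mg/L; x_c ≈ 75.6 km

t_c = [1/(k_r−k_d)] ln[(k_r/k_d)(1 − D₀(k_r−k_d)/(k_d L₀))]
= [1/(1.40−0.248)] ln[(1.40/0.248)(1 − 1.62×1.152/(0.248×21.5))]
= (1/1.152) ln[5.645 × 0.6500] = 0.8681 × ln(3.669) = 0.8681 × 1.300 = 1.128 d.
D_c = (k_d/k_r) L₀ e^(−k_d t_c) = (0.248/1.40) × 21.5 × e^(−0.248×1.128) = 0.1771 × 21.5 × 0.7559 = 2.879 mg/L.
x_c = v t_c = 0.775 m/s × 1.128 d × 86400 s/d = 75560 m ≈ 75.6 km.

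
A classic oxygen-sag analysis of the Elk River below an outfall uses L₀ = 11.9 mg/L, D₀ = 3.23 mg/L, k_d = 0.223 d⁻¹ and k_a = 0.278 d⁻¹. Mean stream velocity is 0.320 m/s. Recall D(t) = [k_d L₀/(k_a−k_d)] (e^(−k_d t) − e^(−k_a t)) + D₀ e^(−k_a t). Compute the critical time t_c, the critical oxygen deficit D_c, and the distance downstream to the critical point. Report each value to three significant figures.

At the critical point dD/dt = 0, so k_d L₀ e^(−k_d t) = k_a D. Substituting D(t) from the Streeter–Phelps equation and solving for t gives
t_c = ln[(k_a/k_d)(1 − D₀(k_a−k_d)/(k_d L₀))] / (k_a−k_d).
Here k_a−k_d = 0.05500 d⁻¹ and 1 − D₀(k_a−k_d)/(k_d L₀) = 1 − 3.23×0.05500/(0.223×11.9) = 0.9331, so
t_c = ln(1.247 × 0.9331) / 0.05500 = 0.1512 / 0.05500 = 2.748 d.
D_c = (k_d/k_a) L₀ e^(−k_d t_c) = (0.223/0.278) × 11.9 × e^(−0.223×2.748) = 0.8022 × 11.9 × 0.5418 = 5.172 mg/L.
x_c = v t_c = 0.320 m/s × 2.748 d × 86400 s/d = 75990 m ≈ 76.0 km.

t_c ≈ 2.75 d; D_c ≈ 5.17 mg/L; x_c ≈ 76.0 km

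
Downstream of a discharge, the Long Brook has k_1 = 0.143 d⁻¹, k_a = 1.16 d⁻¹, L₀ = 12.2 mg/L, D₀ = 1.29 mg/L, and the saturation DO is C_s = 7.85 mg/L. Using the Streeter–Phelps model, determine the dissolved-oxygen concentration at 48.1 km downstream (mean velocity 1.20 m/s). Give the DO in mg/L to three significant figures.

Travel time t = x/v = 48.1 km / (1.20 m/s) = 48100 m / 1.20 m/s = 40080 s = 0.4639 d.
k_1 L₀/(k_a−k_1) = 0.143×12.2/(1.16−0.143) = 1.745/1.017 = 1.715 mg/L.
e^(−k_1 t) = e^(−0.143×0.4639) = 0.9358; e^(−k_a t) = e^(−1.16×0.4639) = 0.5838.
D = 1.715 × (0.9358 − 0.5838) + 1.29 × 0.5838 = 0.6038 + 0.7531 = 1.357 mg/L.
DO = C_s − D = 7.85 − 1.357 = 6.493 mg/L.

DO ≈ 6.49 mg/L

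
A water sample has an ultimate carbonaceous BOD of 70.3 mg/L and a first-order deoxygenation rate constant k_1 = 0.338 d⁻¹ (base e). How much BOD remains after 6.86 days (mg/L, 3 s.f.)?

L ≈ 6.92 mg/L

L_t = L₀ e^(−k_1 t) = 70.3 × e^(−0.338×6.86) = 70.3 × 0.09840 = 6.918 mg/L.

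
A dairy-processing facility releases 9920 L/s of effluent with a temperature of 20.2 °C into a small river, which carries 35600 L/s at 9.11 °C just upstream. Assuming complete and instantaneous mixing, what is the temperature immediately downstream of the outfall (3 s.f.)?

11.5 °C

Flow-weighted mixing: C = (Q_r C_r + Q_w C_w)/(Q_r + Q_w)
= (35600×9.11 + 9920×20.2)/(35600 + 9920) = 524700/45520 = 11.53 °C.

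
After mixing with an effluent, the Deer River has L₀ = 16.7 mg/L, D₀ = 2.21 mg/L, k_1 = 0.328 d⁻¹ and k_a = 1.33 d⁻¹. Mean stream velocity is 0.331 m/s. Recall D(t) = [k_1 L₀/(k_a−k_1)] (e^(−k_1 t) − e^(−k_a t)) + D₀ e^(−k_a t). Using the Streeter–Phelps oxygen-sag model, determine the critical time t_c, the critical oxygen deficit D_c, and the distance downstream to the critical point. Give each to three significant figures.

t_c = [1/(k_a−k_1)] ln[(k_a/k_1)(1 − D₀(k_a−k_1)/(k_1 L₀))]
= [1/(1.33−0.328)] ln[(1.33/0.328)(1 − 2.21×1.002/(0.328×16.7))]
= (1/1.002) ln[4.055 × 0.5957] = 0.9980 × ln(2.416) = 0.9980 × 0.8820 = 0.8802 d.
L(t_c) = L₀ e^(−k_1 t_c) = 16.7 × 0.7492 = 12.51 mg/L, and at the critical point k_a D_c = k_1 L, so D_c = (0.328/1.33) × 12.51 = 3.086 mg/L.
x_c = v t_c = 0.331 m/s × 0.8802 d × 86400 s/d = 25170 m ≈ 25.2 km.

t_c ≈ 0.880 d; D_c ≈ 3.09 mg/L; x_c ≈ 25.2 km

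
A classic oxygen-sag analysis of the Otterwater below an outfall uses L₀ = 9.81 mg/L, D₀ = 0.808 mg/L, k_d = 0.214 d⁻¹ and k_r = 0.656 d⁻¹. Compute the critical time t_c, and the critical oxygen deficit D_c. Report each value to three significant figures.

With k_r/k_d = 3.065 and 1 − D₀(k_r−k_d)/(k_d L₀) = 0.8299,
t_c = ln(3.065 × 0.8299) / (0.656 − 0.214) = ln(2.544) / 0.4420 = 0.9337/0.4420 = 2.112 d.
D_c = (k_d/k_r) L₀ e^(−k_d t_c) = (0.214/0.656) × 9.81 × e^(−0.214×2.112) = 0.3262 × 9.81 × 0.6363 = 2.036 mg/L.

t_c ≈ 2.11 d; D_c ≈ 2.04 mg/L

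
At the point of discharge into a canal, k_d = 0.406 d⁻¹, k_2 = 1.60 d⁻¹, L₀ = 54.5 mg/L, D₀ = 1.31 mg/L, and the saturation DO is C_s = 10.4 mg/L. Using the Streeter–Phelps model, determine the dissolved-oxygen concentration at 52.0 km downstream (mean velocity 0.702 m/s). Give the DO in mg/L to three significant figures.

Travel time t = x/v = 52.0 km / (0.702 m/s) = 52000 m / 0.702 m/s = 74070 s = 0.8573 d.
k_d L₀/(k_2−k_d) = 0.406×54.5/(1.60−0.406) = 22.13/1.194 = 18.53 mg/L.
e^(−k_d t) = e^(−0.406×0.8573) = 0.7060; e^(−k_2 t) = e^(−1.60×0.8573) = 0.2537.
D = 18.53 × (0.7060 − 0.2537) + 1.31 × 0.2537 = 8.383 + 0.3323 = 8.716 mg/L.
DO = C_s − D = 10.4 − 8.716 = 1.684 mg/L.

DO ≈ 1.68 mg/L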